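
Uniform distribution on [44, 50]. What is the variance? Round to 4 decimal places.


Var = (b-a)^2 / 12
(b-a)^2 = (50 - 44)^2 = 36
Var = 36/12 = 3

3.0000


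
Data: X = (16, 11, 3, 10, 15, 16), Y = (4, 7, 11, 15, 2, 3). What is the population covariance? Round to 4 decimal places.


Cov = (1/n)*sum((xi-xbar)(yi-ybar))
n = 6, xbar = 71/6 ≈ 11.833333, ybar = 42/6 = 7
sum((xi-xbar)(yi-ybar)) = -95
Cov = -95 / 6 = -95/6 ≈ -15.833333

-15.8333


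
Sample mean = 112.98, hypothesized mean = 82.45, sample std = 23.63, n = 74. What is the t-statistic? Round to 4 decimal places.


t = (xbar - mu0) / (s/sqrt(n))
xbar - mu0 = 112.98 - 82.45 = 30.53
sqrt(74) ≈ 8.60232527
s/sqrt(n) = 23.63 / 8.60232527 ≈ 2.74693170
t = 30.53 / 2.74693170 ≈ 11.114219

11.1142


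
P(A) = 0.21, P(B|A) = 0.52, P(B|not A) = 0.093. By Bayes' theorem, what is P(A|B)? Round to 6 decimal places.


P(A|B) = P(B|A)*P(A) / P(B), P(B) = P(B|A)*P(A) + P(B|not A)*P(not A)
P(B|A)*P(A) = 0.52 * 0.21 = 0.1092
P(B|not A)*P(not A) = 0.093 * 0.79 = 0.07347
P(B) = 0.1092 + 0.07347 = 0.18267
P(A|B) = 0.1092 / 0.18267 = 3640/6089 ≈ 0.59779931

0.597799


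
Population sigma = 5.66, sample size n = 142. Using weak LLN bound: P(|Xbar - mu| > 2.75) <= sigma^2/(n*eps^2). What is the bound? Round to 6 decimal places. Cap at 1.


bound = min(1, sigma^2/(n*eps^2))
sigma^2 = 5.66^2 = 32.0356
n*eps^2 = 142 * 2.75^2 = 142 * 7.5625 = 1073.875
sigma^2/(n*eps^2) = 32.0356 / 1073.875 ≈ 0.02983178

0.029832


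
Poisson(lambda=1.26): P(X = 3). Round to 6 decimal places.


P = e^(-lam) * lam^k / k!
e^(-1.26) ≈ 0.2836540
lam^k = 1.26^3 = 2.000376
k! = 3! = 6
P = 0.2836540 * 2.000376 / 6 ≈ 0.094569

0.094569


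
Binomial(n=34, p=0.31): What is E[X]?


E[X] = n*p = 34 * 0.31 = 10.54

10.54


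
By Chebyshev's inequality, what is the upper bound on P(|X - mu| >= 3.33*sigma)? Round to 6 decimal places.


P <= 1/k^2
k^2 = 3.33^2 = 11.0889
1/k^2 = 1 / 11.0889 ≈ 0.09018027

0.090180


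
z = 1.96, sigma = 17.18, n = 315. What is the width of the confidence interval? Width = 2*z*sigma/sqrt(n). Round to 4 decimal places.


width = 2*z*sigma/sqrt(n)
2*z*sigma = 2 * 1.96 * 17.18 = 67.3456
sqrt(315) ≈ 17.748239
width = 67.3456 / 17.748239 ≈ 3.794495

3.7945


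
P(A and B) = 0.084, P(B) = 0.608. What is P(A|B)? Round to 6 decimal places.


P(A|B) = P(A and B) / P(B) = 0.084 / 0.608 = 21/152 ≈ 0.13815789

0.138158


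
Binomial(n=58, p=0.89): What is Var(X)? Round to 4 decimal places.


Var = n*p*(1-p) = 58 * 0.89 * 0.11 = 5.6782

5.6782


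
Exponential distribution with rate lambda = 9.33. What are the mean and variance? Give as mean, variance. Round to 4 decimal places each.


mean = 1/lam, var = 1/lam^2
mean = 1 / 9.33 = 100/933 ≈ 0.107181
lam^2 = 9.33^2 = 87.0489
var = 1 / 87.0489 ≈ 0.011488

0.1072, 0.0115


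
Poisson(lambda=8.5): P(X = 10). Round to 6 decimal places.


P = e^(-lam) * lam^k / k!
e^(-8.5) ≈ 0.0002034684
lam^k = 8.5^10 ≈ 1968744043.407227
k! = 10! = 3628800
P = 0.0002034684 * 1968744043.407227 / 3628800 ≈ 0.110388

0.110388


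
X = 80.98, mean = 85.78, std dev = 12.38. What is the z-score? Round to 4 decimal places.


z = (X - mu) / sigma
X - mu = 80.98 - 85.78 = -4.8
z = -4.8 / 12.38 = -240/619 ≈ -0.387722

-0.3877


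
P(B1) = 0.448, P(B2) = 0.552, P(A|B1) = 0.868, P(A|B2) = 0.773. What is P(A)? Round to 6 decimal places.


P(A) = P(A|B1)*P(B1) + P(A|B2)*P(B2)
P(A|B1)*P(B1) = 0.868 * 0.448 = 0.388864
P(A|B2)*P(B2) = 0.773 * 0.552 = 0.426696
P(A) = 0.388864 + 0.426696 = 0.81556

0.815560


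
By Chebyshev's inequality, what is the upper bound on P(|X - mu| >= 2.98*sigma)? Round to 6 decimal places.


P <= 1/k^2
k^2 = 2.98^2 = 8.8804
1/k^2 = 1 / 8.8804 ≈ 0.11260754

0.112608


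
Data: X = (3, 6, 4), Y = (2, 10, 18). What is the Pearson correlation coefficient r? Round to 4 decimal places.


r = sum((xi-xbar)(yi-ybar)) / sqrt(sum((xi-xbar)^2) * sum((yi-ybar)^2))
n = 3, xbar = 13/3 ≈ 4.333333, ybar = 30/3 = 10
Sxy = sum((xi-xbar)(yi-ybar)) = 8
Sxx = sum((xi-xbar)^2) = 14/3 ≈ 4.666667
Syy = sum((yi-ybar)^2) = 128
sqrt(Sxx*Syy) ≈ 24.440404
r = Sxy / sqrt(Sxx*Syy) = 8 / 24.440404 ≈ 0.327327

0.3273


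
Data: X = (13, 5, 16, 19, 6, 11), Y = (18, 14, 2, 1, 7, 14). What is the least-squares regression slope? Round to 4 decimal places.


b = sum((xi-xbar)(yi-ybar)) / sum((xi-xbar)^2)
n = 6, xbar = 70/6 = 35/3 ≈ 11.666667, ybar = 56/6 = 28/3 ≈ 9.333333
Sxy = sum((xi-xbar)(yi-ybar)) = -307/3 ≈ -102.333333
Sxx = sum((xi-xbar)^2) = 454/3 ≈ 151.333333
b = Sxy / Sxx = -307/454 ≈ -0.676211

-0.6762


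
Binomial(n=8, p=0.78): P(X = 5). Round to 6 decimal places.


P = C(n,k) * p^k * (1-p)^(n-k)
C(8,5) = 56
p^k = 0.78^5 ≈ 0.2887174
(1-p)^(n-k) = 0.22^3 = 0.010648
P = 56 * 0.2887174 * 0.010648 ≈ 0.172159

0.172159


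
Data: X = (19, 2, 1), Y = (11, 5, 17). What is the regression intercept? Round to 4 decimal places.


a = ybar - b*xbar, where b = sum((xi-xbar)(yi-ybar)) / sum((xi-xbar)^2)
n = 3, xbar = 22/3 ≈ 7.333333, ybar = 33/3 = 11
Sxy = sum((xi-xbar)(yi-ybar)) = -6
Sxx = sum((xi-xbar)^2) = 614/3 ≈ 204.666667
b = Sxy / Sxx = -9/307 ≈ -0.029316
a = 11 - (-0.029316) * 7.333333 = 3443/307 ≈ 11.214984

11.2150


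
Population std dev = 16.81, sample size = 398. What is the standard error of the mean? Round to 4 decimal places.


SE = sigma / sqrt(n)
sqrt(398) ≈ 19.949937
SE = 16.81 / 19.949937 ≈ 0.842609

0.8426


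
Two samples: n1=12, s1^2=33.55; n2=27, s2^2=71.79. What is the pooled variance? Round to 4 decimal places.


sp^2 = ((n1-1)*s1^2 + (n2-1)*s2^2)/(n1+n2-2)
(n1-1)*s1^2 = 11 * 33.55 = 369.05
(n2-1)*s2^2 = 26 * 71.79 = 1866.54
numerator = 369.05 + 1866.54 = 2235.59
n1+n2-2 = 37
sp^2 = 2235.59 / 37 = 223559/3700 ≈ 60.421351

60.4214


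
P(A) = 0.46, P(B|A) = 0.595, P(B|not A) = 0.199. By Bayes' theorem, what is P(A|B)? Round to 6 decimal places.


P(A|B) = P(B|A)*P(A) / P(B), P(B) = P(B|A)*P(A) + P(B|not A)*P(not A)
P(B|A)*P(A) = 0.595 * 0.46 = 0.2737
P(B|not A)*P(not A) = 0.199 * 0.54 = 0.10746
P(B) = 0.2737 + 0.10746 = 0.38116
P(A|B) = 0.2737 / 0.38116 ≈ 0.71807115

0.718071


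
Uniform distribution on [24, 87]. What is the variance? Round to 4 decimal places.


Var = (b-a)^2 / 12
(b-a)^2 = (87 - 24)^2 = 3969
Var = 3969/12 = 330.75

330.7500


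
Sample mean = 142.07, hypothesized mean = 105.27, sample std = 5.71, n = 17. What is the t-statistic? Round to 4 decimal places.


t = (xbar - mu0) / (s/sqrt(n))
xbar - mu0 = 142.07 - 105.27 = 36.8
sqrt(17) ≈ 4.12310563
s/sqrt(n) = 5.71 / 4.12310563 ≈ 1.38487842
t = 36.8 / 1.38487842 ≈ 26.572730

26.5727


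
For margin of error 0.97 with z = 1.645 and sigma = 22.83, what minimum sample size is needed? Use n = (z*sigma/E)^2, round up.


z*sigma/E = 1.645 * 22.83 / 0.97 ≈ 38.716856
(z*sigma/E)^2 ≈ 1498.994913
round up: n = 1499

1499


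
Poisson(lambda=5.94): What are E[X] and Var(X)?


E[X] = Var(X) = lambda = 5.94

5.94, 5.94


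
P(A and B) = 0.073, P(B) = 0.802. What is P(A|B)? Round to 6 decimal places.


P(A|B) = P(A and B) / P(B) = 0.073 / 0.802 = 73/802 ≈ 0.09102244

0.091022


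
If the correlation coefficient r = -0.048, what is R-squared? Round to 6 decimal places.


R^2 = r^2 = (-0.048)^2 = 0.002304

0.002304


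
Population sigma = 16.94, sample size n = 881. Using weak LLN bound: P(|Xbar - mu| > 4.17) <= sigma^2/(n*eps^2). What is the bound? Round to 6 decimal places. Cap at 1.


bound = min(1, sigma^2/(n*eps^2))
sigma^2 = 16.94^2 = 286.9636
n*eps^2 = 881 * 4.17^2 = 881 * 17.3889 = 15319.6209
sigma^2/(n*eps^2) = 286.9636 / 15319.6209 ≈ 0.01873177

0.018732


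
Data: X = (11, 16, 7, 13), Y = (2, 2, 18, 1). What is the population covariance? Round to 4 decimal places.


Cov = (1/n)*sum((xi-xbar)(yi-ybar))
n = 4, xbar = 47/4 = 11.75, ybar = 23/4 = 5.75
sum((xi-xbar)(yi-ybar)) = -77.25
Cov = -77.25 / 4 = -19.3125

-19.3125


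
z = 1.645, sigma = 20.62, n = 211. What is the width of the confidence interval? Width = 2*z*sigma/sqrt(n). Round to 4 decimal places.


width = 2*z*sigma/sqrt(n)
2*z*sigma = 2 * 1.645 * 20.62 = 67.8398
sqrt(211) ≈ 14.525839
width = 67.8398 / 14.525839 ≈ 4.670284

4.6703


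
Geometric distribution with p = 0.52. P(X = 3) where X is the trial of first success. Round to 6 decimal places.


P = (1-p)^(k-1) * p
(1-p)^(k-1) = 0.48^2 = 0.2304
P = 0.2304 * 0.52 = 0.119808

0.119808


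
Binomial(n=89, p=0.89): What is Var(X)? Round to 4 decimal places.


Var = n*p*(1-p) = 89 * 0.89 * 0.11 = 8.7131

8.7131


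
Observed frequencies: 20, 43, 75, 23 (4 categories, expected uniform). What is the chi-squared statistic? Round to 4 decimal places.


chi2 = sum((O-E)^2/E), E = total/4
total = 161, E = 161/4 = 40.25
(20 - 40.25)^2 / 40.25 = 410.0625 / 40.25 = 6561/644 ≈ 10.187888
(43 - 40.25)^2 / 40.25 = 7.5625 / 40.25 = 121/644 ≈ 0.187888
(75 - 40.25)^2 / 40.25 = 1207.5625 / 40.25 = 19321/644 ≈ 30.001553
(23 - 40.25)^2 / 40.25 = 297.5625 / 40.25 = 207/28 ≈ 7.392857
chi2 = 7691/161 ≈ 47.770186

47.7702


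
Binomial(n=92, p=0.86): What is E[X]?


E[X] = n*p = 92 * 0.86 = 79.12

79.12


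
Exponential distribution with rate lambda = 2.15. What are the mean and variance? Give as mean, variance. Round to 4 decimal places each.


mean = 1/lam, var = 1/lam^2
mean = 1 / 2.15 = 20/43 ≈ 0.465116
lam^2 = 2.15^2 = 4.6225
var = 1 / 4.6225 = 400/1849 ≈ 0.216333

0.4651, 0.2163


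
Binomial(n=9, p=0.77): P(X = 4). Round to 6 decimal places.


P = C(n,k) * p^k * (1-p)^(n-k)
C(9,4) = 126
p^k = 0.77^4 ≈ 0.3515304
(1-p)^(n-k) = 0.23^5 = 0.0006436343
P = 126 * 0.3515304 * 0.0006436343 ≈ 0.028508

0.028508


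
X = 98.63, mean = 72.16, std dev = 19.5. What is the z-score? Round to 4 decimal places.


z = (X - mu) / sigma
X - mu = 98.63 - 72.16 = 26.47
z = 26.47 / 19.5 = 2647/1950 ≈ 1.357436

1.3574


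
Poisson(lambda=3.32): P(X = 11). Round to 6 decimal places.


P = e^(-lam) * lam^k / k!
e^(-3.32) ≈ 0.03615283
lam^k = 3.32^11 ≈ 540155.647010
k! = 11! = 39916800
P = 0.03615283 * 540155.647010 / 39916800 ≈ 0.000489

0.000489


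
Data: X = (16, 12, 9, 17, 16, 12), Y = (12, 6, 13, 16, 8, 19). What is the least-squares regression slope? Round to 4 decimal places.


b = sum((xi-xbar)(yi-ybar)) / sum((xi-xbar)^2)
n = 6, xbar = 82/6 = 41/3 ≈ 13.666667, ybar = 74/6 = 37/3 ≈ 12.333333
Sxy = sum((xi-xbar)(yi-ybar)) = -7/3 ≈ -2.333333
Sxx = sum((xi-xbar)^2) = 148/3 ≈ 49.333333
b = Sxy / Sxx = -7/148 ≈ -0.047297

-0.0473


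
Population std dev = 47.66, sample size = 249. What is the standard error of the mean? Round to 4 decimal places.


SE = sigma / sqrt(n)
sqrt(249) ≈ 15.779734
SE = 47.66 / 15.779734 ≈ 3.020330

3.0203


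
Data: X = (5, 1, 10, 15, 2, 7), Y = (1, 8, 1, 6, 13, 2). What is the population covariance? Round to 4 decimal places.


Cov = (1/n)*sum((xi-xbar)(yi-ybar))
n = 6, xbar = 40/6 = 20/3 ≈ 6.666667, ybar = 31/6 ≈ 5.166667
sum((xi-xbar)(yi-ybar)) = -161/3 ≈ -53.666667
Cov = -53.666667 / 6 = -161/18 ≈ -8.944444

-8.9444


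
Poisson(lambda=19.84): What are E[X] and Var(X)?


E[X] = Var(X) = lambda = 19.84

19.84, 19.84


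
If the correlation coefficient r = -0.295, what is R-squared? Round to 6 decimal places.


R^2 = r^2 = (-0.295)^2 = 0.087025

0.087025


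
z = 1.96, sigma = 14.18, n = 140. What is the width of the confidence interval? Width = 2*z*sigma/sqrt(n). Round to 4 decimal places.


width = 2*z*sigma/sqrt(n)
2*z*sigma = 2 * 1.96 * 14.18 = 55.5856
sqrt(140) ≈ 11.832160
width = 55.5856 / 11.832160 ≈ 4.697841

4.6978


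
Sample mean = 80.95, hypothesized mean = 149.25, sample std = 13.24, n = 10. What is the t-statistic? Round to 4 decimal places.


t = (xbar - mu0) / (s/sqrt(n))
xbar - mu0 = 80.95 - 149.25 = -68.3
sqrt(10) ≈ 3.16227766
s/sqrt(n) = 13.24 / 3.16227766 ≈ 4.18685562
t = -68.3 / 4.18685562 ≈ -16.312958

-16.3130


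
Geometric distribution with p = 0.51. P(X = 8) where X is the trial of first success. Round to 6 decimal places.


P = (1-p)^(k-1) * p
(1-p)^(k-1) = 0.49^7 ≈ 0.006782231
P = 0.006782231 * 0.51 ≈ 0.003458938

0.003459


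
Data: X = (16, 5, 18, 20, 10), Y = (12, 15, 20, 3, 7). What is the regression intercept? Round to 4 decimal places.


a = ybar - b*xbar, where b = sum((xi-xbar)(yi-ybar)) / sum((xi-xbar)^2)
n = 5, xbar = 69/5 = 13.8, ybar = 57/5 = 11.4
Sxy = sum((xi-xbar)(yi-ybar)) = -29.6
Sxx = sum((xi-xbar)^2) = 152.8
b = Sxy / Sxx = -37/191 ≈ -0.193717
a = 11.4 - (-0.193717) * 13.8 = 2688/191 ≈ 14.073298

14.0733


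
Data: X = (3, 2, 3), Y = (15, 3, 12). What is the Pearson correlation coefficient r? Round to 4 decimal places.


r = sum((xi-xbar)(yi-ybar)) / sqrt(sum((xi-xbar)^2) * sum((yi-ybar)^2))
n = 3, xbar = 8/3 ≈ 2.666667, ybar = 30/3 = 10
Sxy = sum((xi-xbar)(yi-ybar)) = 7
Sxx = sum((xi-xbar)^2) = 2/3 ≈ 0.666667
Syy = sum((yi-ybar)^2) = 78
sqrt(Sxx*Syy) ≈ 7.211103
r = Sxy / sqrt(Sxx*Syy) = 7 / 7.211103 ≈ 0.970725

0.9707


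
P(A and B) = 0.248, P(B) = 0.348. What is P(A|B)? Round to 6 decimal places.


P(A|B) = P(A and B) / P(B) = 0.248 / 0.348 = 62/87 ≈ 0.71264368

0.712644


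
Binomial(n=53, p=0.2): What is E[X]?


E[X] = n*p = 53 * 0.2 = 10.6

10.6


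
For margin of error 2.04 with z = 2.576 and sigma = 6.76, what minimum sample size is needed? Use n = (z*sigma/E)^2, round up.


z*sigma/E = 2.576 * 6.76 / 2.04 = 54418/6375 ≈ 8.536157
(z*sigma/E)^2 ≈ 72.865974
round up: n = 73

73


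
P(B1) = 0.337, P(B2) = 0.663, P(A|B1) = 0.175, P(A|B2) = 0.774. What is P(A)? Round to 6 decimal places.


P(A) = P(A|B1)*P(B1) + P(A|B2)*P(B2)
P(A|B1)*P(B1) = 0.175 * 0.337 = 0.058975
P(A|B2)*P(B2) = 0.774 * 0.663 = 0.513162
P(A) = 0.058975 + 0.513162 = 0.572137

0.572137


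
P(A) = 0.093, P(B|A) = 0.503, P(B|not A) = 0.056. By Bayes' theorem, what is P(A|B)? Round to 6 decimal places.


P(A|B) = P(B|A)*P(A) / P(B), P(B) = P(B|A)*P(A) + P(B|not A)*P(not A)
P(B|A)*P(A) = 0.503 * 0.093 = 0.046779
P(B|not A)*P(not A) = 0.056 * 0.907 = 0.050792
P(B) = 0.046779 + 0.050792 = 0.097571
P(A|B) = 0.046779 / 0.097571 ≈ 0.47943549

0.479435


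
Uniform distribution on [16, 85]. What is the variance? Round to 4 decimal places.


Var = (b-a)^2 / 12
(b-a)^2 = (85 - 16)^2 = 4761
Var = 4761/12 = 396.75

396.7500


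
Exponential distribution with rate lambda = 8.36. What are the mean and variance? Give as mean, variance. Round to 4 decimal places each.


mean = 1/lam, var = 1/lam^2
mean = 1 / 8.36 = 25/209 ≈ 0.119617
lam^2 = 8.36^2 = 69.8896
var = 1 / 69.8896 ≈ 0.014308

0.1196, 0.0143


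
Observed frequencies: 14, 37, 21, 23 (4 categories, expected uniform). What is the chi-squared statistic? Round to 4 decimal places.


chi2 = sum((O-E)^2/E), E = total/4
total = 95, E = 95/4 = 23.75
(14 - 23.75)^2 / 23.75 = 95.0625 / 23.75 = 1521/380 ≈ 4.002632
(37 - 23.75)^2 / 23.75 = 175.5625 / 23.75 = 2809/380 ≈ 7.392105
(21 - 23.75)^2 / 23.75 = 7.5625 / 23.75 = 121/380 ≈ 0.318421
(23 - 23.75)^2 / 23.75 = 0.5625 / 23.75 = 9/380 ≈ 0.023684
chi2 = 223/19 ≈ 11.736842

11.7368


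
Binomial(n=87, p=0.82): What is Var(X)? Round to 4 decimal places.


Var = n*p*(1-p) = 87 * 0.82 * 0.18 = 12.8412

12.8412


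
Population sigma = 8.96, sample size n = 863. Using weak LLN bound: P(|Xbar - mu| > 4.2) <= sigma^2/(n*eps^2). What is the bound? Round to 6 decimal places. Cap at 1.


bound = min(1, sigma^2/(n*eps^2))
sigma^2 = 8.96^2 = 80.2816
n*eps^2 = 863 * 4.2^2 = 863 * 17.64 = 15223.32
sigma^2/(n*eps^2) = 80.2816 / 15223.32 ≈ 0.00527359

0.005274


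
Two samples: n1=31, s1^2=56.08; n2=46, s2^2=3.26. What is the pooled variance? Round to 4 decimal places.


sp^2 = ((n1-1)*s1^2 + (n2-1)*s2^2)/(n1+n2-2)
(n1-1)*s1^2 = 30 * 56.08 = 1682.4
(n2-1)*s2^2 = 45 * 3.26 = 146.7
numerator = 1682.4 + 146.7 = 1829.1
n1+n2-2 = 75
sp^2 = 1829.1 / 75 = 24.388

24.3880


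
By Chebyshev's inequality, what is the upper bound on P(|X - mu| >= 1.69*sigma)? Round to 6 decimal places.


P <= 1/k^2
k^2 = 1.69^2 = 2.8561
1/k^2 = 1 / 2.8561 ≈ 0.35012780

0.350128


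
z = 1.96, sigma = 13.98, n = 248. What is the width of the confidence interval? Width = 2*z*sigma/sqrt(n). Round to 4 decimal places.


width = 2*z*sigma/sqrt(n)
2*z*sigma = 2 * 1.96 * 13.98 = 54.8016
sqrt(248) ≈ 15.748016
width = 54.8016 / 15.748016 ≈ 3.479905

3.4799


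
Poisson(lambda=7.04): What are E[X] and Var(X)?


E[X] = Var(X) = lambda = 7.04

7.04, 7.04


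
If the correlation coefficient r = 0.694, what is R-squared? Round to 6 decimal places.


R^2 = r^2 = (0.694)^2 = 0.481636

0.481636


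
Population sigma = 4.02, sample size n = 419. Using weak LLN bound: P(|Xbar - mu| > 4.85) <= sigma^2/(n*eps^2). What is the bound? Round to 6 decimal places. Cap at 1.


bound = min(1, sigma^2/(n*eps^2))
sigma^2 = 4.02^2 = 16.1604
n*eps^2 = 419 * 4.85^2 = 419 * 23.5225 = 9855.9275
sigma^2/(n*eps^2) = 16.1604 / 9855.9275 ≈ 0.00163966

0.001640


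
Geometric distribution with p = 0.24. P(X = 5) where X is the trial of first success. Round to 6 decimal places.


P = (1-p)^(k-1) * p
(1-p)^(k-1) = 0.76^4 ≈ 0.3336218
P = 0.3336218 * 0.24 ≈ 0.08006922

0.080069


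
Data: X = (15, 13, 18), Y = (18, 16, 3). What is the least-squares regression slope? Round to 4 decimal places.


b = sum((xi-xbar)(yi-ybar)) / sum((xi-xbar)^2)
n = 3, xbar = 46/3 ≈ 15.333333, ybar = 37/3 ≈ 12.333333
Sxy = sum((xi-xbar)(yi-ybar)) = -106/3 ≈ -35.333333
Sxx = sum((xi-xbar)^2) = 38/3 ≈ 12.666667
b = Sxy / Sxx = -53/19 ≈ -2.789474

-2.7895


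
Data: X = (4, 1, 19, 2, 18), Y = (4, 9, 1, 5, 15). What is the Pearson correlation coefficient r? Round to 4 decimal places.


r = sum((xi-xbar)(yi-ybar)) / sqrt(sum((xi-xbar)^2) * sum((yi-ybar)^2))
n = 5, xbar = 44/5 = 8.8, ybar = 34/5 = 6.8
Sxy = sum((xi-xbar)(yi-ybar)) = 24.8
Sxx = sum((xi-xbar)^2) = 318.8
Syy = sum((yi-ybar)^2) = 116.8
sqrt(Sxx*Syy) ≈ 192.965904
r = Sxy / sqrt(Sxx*Syy) = 24.8 / 192.965904 ≈ 0.128520

0.1285


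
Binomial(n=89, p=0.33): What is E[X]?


E[X] = n*p = 89 * 0.33 = 29.37

29.37


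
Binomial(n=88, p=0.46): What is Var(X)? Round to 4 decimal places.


Var = n*p*(1-p) = 88 * 0.46 * 0.54 = 21.8592

21.8592


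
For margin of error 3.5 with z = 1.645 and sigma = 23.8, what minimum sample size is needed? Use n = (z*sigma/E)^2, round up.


z*sigma/E = 1.645 * 23.8 / 3.5 = 11.186
(z*sigma/E)^2 = 125.126596
round up: n = 126

126


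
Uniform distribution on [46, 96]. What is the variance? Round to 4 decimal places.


Var = (b-a)^2 / 12
(b-a)^2 = (96 - 46)^2 = 2500
Var = 2500/12 ≈ 208.333333

208.3333


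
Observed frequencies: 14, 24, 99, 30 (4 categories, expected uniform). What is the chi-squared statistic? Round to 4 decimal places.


chi2 = sum((O-E)^2/E), E = total/4
total = 167, E = 167/4 = 41.75
(14 - 41.75)^2 / 41.75 = 770.0625 / 41.75 = 12321/668 ≈ 18.444611
(24 - 41.75)^2 / 41.75 = 315.0625 / 41.75 = 5041/668 ≈ 7.546407
(99 - 41.75)^2 / 41.75 = 3277.5625 / 41.75 = 52441/668 ≈ 78.504491
(30 - 41.75)^2 / 41.75 = 138.0625 / 41.75 = 2209/668 ≈ 3.306886
chi2 = 18003/167 ≈ 107.802395

107.8024


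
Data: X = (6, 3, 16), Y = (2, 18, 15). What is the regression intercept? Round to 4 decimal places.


a = ybar - b*xbar, where b = sum((xi-xbar)(yi-ybar)) / sum((xi-xbar)^2)
n = 3, xbar = 25/3 ≈ 8.333333, ybar = 35/3 ≈ 11.666667
Sxy = sum((xi-xbar)(yi-ybar)) = 43/3 ≈ 14.333333
Sxx = sum((xi-xbar)^2) = 278/3 ≈ 92.666667
b = Sxy / Sxx = 43/278 ≈ 0.154676
a = 11.666667 - 0.154676 * 8.333333 = 2885/278 ≈ 10.377698

10.3777


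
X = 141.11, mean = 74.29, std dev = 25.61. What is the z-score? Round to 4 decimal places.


z = (X - mu) / sigma
X - mu = 141.11 - 74.29 = 66.82
z = 66.82 / 25.61 = 514/197 ≈ 2.609137

2.6091


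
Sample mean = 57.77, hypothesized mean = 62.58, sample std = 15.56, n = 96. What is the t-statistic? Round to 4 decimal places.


t = (xbar - mu0) / (s/sqrt(n))
xbar - mu0 = 57.77 - 62.58 = -4.81
sqrt(96) ≈ 9.79795897
s/sqrt(n) = 15.56 / 9.79795897 ≈ 1.58808585
t = -4.81 / 1.58808585 ≈ -3.028804

-3.0288


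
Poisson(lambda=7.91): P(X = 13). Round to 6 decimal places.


P = e^(-lam) * lam^k / k!
e^(-7.91) ≈ 0.0003670546
lam^k = 7.91^13 ≈ 474563448753.155291
k! = 13! = 6227020800
P = 0.0003670546 * 474563448753.155291 / 6227020800 ≈ 0.027973

0.027973


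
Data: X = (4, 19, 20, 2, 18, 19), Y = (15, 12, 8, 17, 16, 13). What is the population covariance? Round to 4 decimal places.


Cov = (1/n)*sum((xi-xbar)(yi-ybar))
n = 6, xbar = 82/6 = 41/3 ≈ 13.666667, ybar = 81/6 = 13.5
sum((xi-xbar)(yi-ybar)) = -90
Cov = -90 / 6 = -15

-15.0000


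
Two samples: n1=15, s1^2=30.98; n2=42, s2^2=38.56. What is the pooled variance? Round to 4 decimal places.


sp^2 = ((n1-1)*s1^2 + (n2-1)*s2^2)/(n1+n2-2)
(n1-1)*s1^2 = 14 * 30.98 = 433.72
(n2-1)*s2^2 = 41 * 38.56 = 1580.96
numerator = 433.72 + 1580.96 = 2014.68
n1+n2-2 = 55
sp^2 = 2014.68 / 55 = 50367/1375 ≈ 36.630545

36.6305


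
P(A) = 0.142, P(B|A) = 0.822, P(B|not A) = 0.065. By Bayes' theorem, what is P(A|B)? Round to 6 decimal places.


P(A|B) = P(B|A)*P(A) / P(B), P(B) = P(B|A)*P(A) + P(B|not A)*P(not A)
P(B|A)*P(A) = 0.822 * 0.142 = 0.116724
P(B|not A)*P(not A) = 0.065 * 0.858 = 0.05577
P(B) = 0.116724 + 0.05577 = 0.172494
P(A|B) = 0.116724 / 0.172494 ≈ 0.67668441

0.676684


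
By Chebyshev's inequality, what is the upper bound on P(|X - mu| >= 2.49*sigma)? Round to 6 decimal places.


P <= 1/k^2
k^2 = 2.49^2 = 6.2001
1/k^2 = 1 / 6.2001 ≈ 0.16128772

0.161288


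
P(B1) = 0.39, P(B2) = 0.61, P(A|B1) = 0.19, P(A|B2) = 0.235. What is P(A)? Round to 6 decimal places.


P(A) = P(A|B1)*P(B1) + P(A|B2)*P(B2)
P(A|B1)*P(B1) = 0.19 * 0.39 = 0.0741
P(A|B2)*P(B2) = 0.235 * 0.61 = 0.14335
P(A) = 0.0741 + 0.14335 = 0.21745

0.217450


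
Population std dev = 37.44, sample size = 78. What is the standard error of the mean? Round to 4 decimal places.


SE = sigma / sqrt(n)
sqrt(78) ≈ 8.831761
SE = 37.44 / 8.831761 ≈ 4.239245

4.2392


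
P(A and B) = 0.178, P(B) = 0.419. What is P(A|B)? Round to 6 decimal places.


P(A|B) = P(A and B) / P(B) = 0.178 / 0.419 = 178/419 ≈ 0.42482100

0.424821


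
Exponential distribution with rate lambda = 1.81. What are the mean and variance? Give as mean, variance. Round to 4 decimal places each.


mean = 1/lam, var = 1/lam^2
mean = 1 / 1.81 = 100/181 ≈ 0.552486
lam^2 = 1.81^2 = 3.2761
var = 1 / 3.2761 ≈ 0.305241

0.5525, 0.3052


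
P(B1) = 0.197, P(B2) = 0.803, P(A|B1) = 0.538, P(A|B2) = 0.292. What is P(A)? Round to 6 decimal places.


P(A) = P(A|B1)*P(B1) + P(A|B2)*P(B2)
P(A|B1)*P(B1) = 0.538 * 0.197 = 0.105986
P(A|B2)*P(B2) = 0.292 * 0.803 = 0.234476
P(A) = 0.105986 + 0.234476 = 0.340462

0.340462


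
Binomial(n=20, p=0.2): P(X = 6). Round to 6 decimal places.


P = C(n,k) * p^k * (1-p)^(n-k)
C(20,6) = 38760
p^k = 0.2^6 = 0.000064
(1-p)^(n-k) = 0.8^14 ≈ 0.04398047
P = 38760 * 0.000064 * 0.04398047 ≈ 0.109100

0.109100


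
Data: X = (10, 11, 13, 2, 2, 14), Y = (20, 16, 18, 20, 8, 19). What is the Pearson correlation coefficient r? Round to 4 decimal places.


r = sum((xi-xbar)(yi-ybar)) / sqrt(sum((xi-xbar)^2) * sum((yi-ybar)^2))
n = 6, xbar = 52/6 = 26/3 ≈ 8.666667, ybar = 101/6 ≈ 16.833333
Sxy = sum((xi-xbar)(yi-ybar)) = 170/3 ≈ 56.666667
Sxx = sum((xi-xbar)^2) = 430/3 ≈ 143.333333
Syy = sum((yi-ybar)^2) = 629/6 ≈ 104.833333
sqrt(Sxx*Syy) ≈ 122.581039
r = Sxy / sqrt(Sxx*Syy) = 56.666667 / 122.581039 ≈ 0.462279

0.4623


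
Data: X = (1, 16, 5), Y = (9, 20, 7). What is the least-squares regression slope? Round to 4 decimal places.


b = sum((xi-xbar)(yi-ybar)) / sum((xi-xbar)^2)
n = 3, xbar = 22/3 ≈ 7.333333, ybar = 36/3 = 12
Sxy = sum((xi-xbar)(yi-ybar)) = 100
Sxx = sum((xi-xbar)^2) = 362/3 ≈ 120.666667
b = Sxy / Sxx = 150/181 ≈ 0.828729

0.8287


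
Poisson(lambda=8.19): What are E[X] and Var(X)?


E[X] = Var(X) = lambda = 8.19

8.19, 8.19


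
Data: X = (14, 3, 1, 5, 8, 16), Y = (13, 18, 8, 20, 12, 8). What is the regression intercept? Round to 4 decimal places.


a = ybar - b*xbar, where b = sum((xi-xbar)(yi-ybar)) / sum((xi-xbar)^2)
n = 6, xbar = 47/6 ≈ 7.833333, ybar = 79/6 ≈ 13.166667
Sxy = sum((xi-xbar)(yi-ybar)) = -305/6 ≈ -50.833333
Sxx = sum((xi-xbar)^2) = 1097/6 ≈ 182.833333
b = Sxy / Sxx = -305/1097 ≈ -0.278031
a = 13.166667 - (-0.278031) * 7.833333 = 16833/1097 ≈ 15.344576

15.3446


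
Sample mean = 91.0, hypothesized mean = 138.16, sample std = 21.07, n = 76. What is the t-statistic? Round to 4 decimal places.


t = (xbar - mu0) / (s/sqrt(n))
xbar - mu0 = 91.0 - 138.16 = -47.16
sqrt(76) ≈ 8.71779789
s/sqrt(n) = 21.07 / 8.71779789 ≈ 2.41689476
t = -47.16 / 2.41689476 ≈ -19.512641

-19.5126


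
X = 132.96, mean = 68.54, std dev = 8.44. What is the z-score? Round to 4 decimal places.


z = (X - mu) / sigma
X - mu = 132.96 - 68.54 = 64.42
z = 64.42 / 8.44 = 3221/422 ≈ 7.632701

7.6327


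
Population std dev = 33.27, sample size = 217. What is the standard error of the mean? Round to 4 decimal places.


SE = sigma / sqrt(n)
sqrt(217) ≈ 14.730920
SE = 33.27 / 14.730920 ≈ 2.258515

2.2585


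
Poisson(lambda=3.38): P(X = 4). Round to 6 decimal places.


P = e^(-lam) * lam^k / k!
e^(-3.38) ≈ 0.03404745
lam^k = 3.38^4 ≈ 130.516915
k! = 4! = 24
P = 0.03404745 * 130.516915 / 24 ≈ 0.185157

0.185157


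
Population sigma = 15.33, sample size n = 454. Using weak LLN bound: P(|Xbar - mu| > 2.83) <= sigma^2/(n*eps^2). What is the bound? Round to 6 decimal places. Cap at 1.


bound = min(1, sigma^2/(n*eps^2))
sigma^2 = 15.33^2 = 235.0089
n*eps^2 = 454 * 2.83^2 = 454 * 8.0089 = 3636.0406
sigma^2/(n*eps^2) = 235.0089 / 3636.0406 ≈ 0.06463319

0.064633


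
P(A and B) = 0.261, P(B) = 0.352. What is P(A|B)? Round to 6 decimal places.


P(A|B) = P(A and B) / P(B) = 0.261 / 0.352 = 261/352 ≈ 0.74147727

0.741477


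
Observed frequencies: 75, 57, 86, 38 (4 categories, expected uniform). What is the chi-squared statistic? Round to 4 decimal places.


chi2 = sum((O-E)^2/E), E = total/4
total = 256, E = 256/4 = 64
(75 - 64)^2 / 64 = 121 / 64 = 1.890625
(57 - 64)^2 / 64 = 49 / 64 = 0.765625
(86 - 64)^2 / 64 = 484 / 64 = 7.5625
(38 - 64)^2 / 64 = 676 / 64 = 10.5625
chi2 = 20.78125

20.7813


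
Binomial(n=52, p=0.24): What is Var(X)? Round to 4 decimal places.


Var = n*p*(1-p) = 52 * 0.24 * 0.76 = 9.4848

9.4848


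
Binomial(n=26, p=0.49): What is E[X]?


E[X] = n*p = 26 * 0.49 = 12.74

12.74


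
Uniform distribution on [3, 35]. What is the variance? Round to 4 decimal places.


Var = (b-a)^2 / 12
(b-a)^2 = (35 - 3)^2 = 1024
Var = 1024/12 ≈ 85.333333

85.3333


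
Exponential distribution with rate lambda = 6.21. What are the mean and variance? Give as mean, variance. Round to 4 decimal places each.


mean = 1/lam, var = 1/lam^2
mean = 1 / 6.21 = 100/621 ≈ 0.161031
lam^2 = 6.21^2 = 38.5641
var = 1 / 38.5641 ≈ 0.025931

0.1610, 0.0259


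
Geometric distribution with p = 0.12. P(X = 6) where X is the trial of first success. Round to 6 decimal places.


P = (1-p)^(k-1) * p
(1-p)^(k-1) = 0.88^5 ≈ 0.5277319
P = 0.5277319 * 0.12 ≈ 0.06332783

0.063328


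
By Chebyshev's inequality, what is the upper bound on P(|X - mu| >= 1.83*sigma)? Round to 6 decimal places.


P <= 1/k^2
k^2 = 1.83^2 = 3.3489
1/k^2 = 1 / 3.3489 ≈ 0.29860551

0.298606


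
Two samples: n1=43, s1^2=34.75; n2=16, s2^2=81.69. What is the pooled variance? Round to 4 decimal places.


sp^2 = ((n1-1)*s1^2 + (n2-1)*s2^2)/(n1+n2-2)
(n1-1)*s1^2 = 42 * 34.75 = 1459.5
(n2-1)*s2^2 = 15 * 81.69 = 1225.35
numerator = 1459.5 + 1225.35 = 2684.85
n1+n2-2 = 57
sp^2 = 2684.85 / 57 = 17899/380 ≈ 47.102632

47.1026


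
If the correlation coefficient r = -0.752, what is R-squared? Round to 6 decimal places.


R^2 = r^2 = (-0.752)^2 = 0.565504

0.565504


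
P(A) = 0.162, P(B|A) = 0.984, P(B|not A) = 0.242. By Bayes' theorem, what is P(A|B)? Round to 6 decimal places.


P(A|B) = P(B|A)*P(A) / P(B), P(B) = P(B|A)*P(A) + P(B|not A)*P(not A)
P(B|A)*P(A) = 0.984 * 0.162 = 0.159408
P(B|not A)*P(not A) = 0.242 * 0.838 = 0.202796
P(B) = 0.159408 + 0.202796 = 0.362204
P(A|B) = 0.159408 / 0.362204 ≈ 0.44010558

0.440106


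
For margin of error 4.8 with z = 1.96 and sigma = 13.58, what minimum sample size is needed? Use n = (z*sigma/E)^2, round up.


z*sigma/E = 1.96 * 13.58 / 4.8 = 33271/6000 ≈ 5.545167
(z*sigma/E)^2 ≈ 30.748873
round up: n = 31

31


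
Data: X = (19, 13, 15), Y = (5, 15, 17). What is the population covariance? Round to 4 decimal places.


Cov = (1/n)*sum((xi-xbar)(yi-ybar))
n = 3, xbar = 47/3 ≈ 15.666667, ybar = 37/3 ≈ 12.333333
sum((xi-xbar)(yi-ybar)) = -104/3 ≈ -34.666667
Cov = -34.666667 / 3 = -104/9 ≈ -11.555556

-11.5556


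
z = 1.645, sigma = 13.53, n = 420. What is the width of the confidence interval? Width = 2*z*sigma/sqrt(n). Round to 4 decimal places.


width = 2*z*sigma/sqrt(n)
2*z*sigma = 2 * 1.645 * 13.53 = 44.5137
sqrt(420) ≈ 20.493902
width = 44.5137 / 20.493902 ≈ 2.172046

2.1720


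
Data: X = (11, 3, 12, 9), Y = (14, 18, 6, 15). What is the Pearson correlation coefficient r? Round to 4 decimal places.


r = sum((xi-xbar)(yi-ybar)) / sqrt(sum((xi-xbar)^2) * sum((yi-ybar)^2))
n = 4, xbar = 35/4 = 8.75, ybar = 53/4 = 13.25
Sxy = sum((xi-xbar)(yi-ybar)) = -48.75
Sxx = sum((xi-xbar)^2) = 48.75
Syy = sum((yi-ybar)^2) = 78.75
sqrt(Sxx*Syy) ≈ 61.960169
r = Sxy / sqrt(Sxx*Syy) = -48.75 / 61.960169 ≈ -0.786796

-0.7868


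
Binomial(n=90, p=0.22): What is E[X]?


E[X] = n*p = 90 * 0.22 = 19.8

19.8


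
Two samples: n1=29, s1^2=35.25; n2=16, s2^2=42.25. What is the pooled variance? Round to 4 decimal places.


sp^2 = ((n1-1)*s1^2 + (n2-1)*s2^2)/(n1+n2-2)
(n1-1)*s1^2 = 28 * 35.25 = 987
(n2-1)*s2^2 = 15 * 42.25 = 633.75
numerator = 987 + 633.75 = 1620.75
n1+n2-2 = 43
sp^2 = 1620.75 / 43 = 6483/172 ≈ 37.691860

37.6919


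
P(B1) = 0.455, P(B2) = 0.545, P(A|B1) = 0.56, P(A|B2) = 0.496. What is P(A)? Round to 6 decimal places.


P(A) = P(A|B1)*P(B1) + P(A|B2)*P(B2)
P(A|B1)*P(B1) = 0.56 * 0.455 = 0.2548
P(A|B2)*P(B2) = 0.496 * 0.545 = 0.27032
P(A) = 0.2548 + 0.27032 = 0.52512

0.525120


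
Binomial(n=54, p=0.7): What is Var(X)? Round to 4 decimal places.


Var = n*p*(1-p) = 54 * 0.7 * 0.3 = 11.34

11.3400


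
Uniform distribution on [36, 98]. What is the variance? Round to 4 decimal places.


Var = (b-a)^2 / 12
(b-a)^2 = (98 - 36)^2 = 3844
Var = 3844/12 ≈ 320.333333

320.3333


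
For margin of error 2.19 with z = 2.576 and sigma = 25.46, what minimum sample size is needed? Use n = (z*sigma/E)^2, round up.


z*sigma/E = 2.576 * 25.46 / 2.19 ≈ 29.947470
(z*sigma/E)^2 ≈ 896.850979
round up: n = 897

897


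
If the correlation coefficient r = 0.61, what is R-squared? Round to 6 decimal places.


R^2 = r^2 = (0.61)^2 = 0.3721

0.372100


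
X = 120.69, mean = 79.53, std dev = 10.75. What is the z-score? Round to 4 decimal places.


z = (X - mu) / sigma
X - mu = 120.69 - 79.53 = 41.16
z = 41.16 / 10.75 = 4116/1075 ≈ 3.828837

3.8288


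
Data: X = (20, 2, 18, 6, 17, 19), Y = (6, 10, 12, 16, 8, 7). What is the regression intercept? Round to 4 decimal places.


a = ybar - b*xbar, where b = sum((xi-xbar)(yi-ybar)) / sum((xi-xbar)^2)
n = 6, xbar = 82/6 = 41/3 ≈ 13.666667, ybar = 59/6 ≈ 9.833333
Sxy = sum((xi-xbar)(yi-ybar)) = -256/3 ≈ -85.333333
Sxx = sum((xi-xbar)^2) = 880/3 ≈ 293.333333
b = Sxy / Sxx = -16/55 ≈ -0.290909
a = 9.833333 - (-0.290909) * 13.666667 = 1519/110 ≈ 13.809091

13.8091


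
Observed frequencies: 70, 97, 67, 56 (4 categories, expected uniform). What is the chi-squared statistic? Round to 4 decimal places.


chi2 = sum((O-E)^2/E), E = total/4
total = 290, E = 290/4 = 72.5
(70 - 72.5)^2 / 72.5 = 6.25 / 72.5 = 5/58 ≈ 0.086207
(97 - 72.5)^2 / 72.5 = 600.25 / 72.5 = 2401/290 ≈ 8.279310
(67 - 72.5)^2 / 72.5 = 30.25 / 72.5 = 121/290 ≈ 0.417241
(56 - 72.5)^2 / 72.5 = 272.25 / 72.5 = 1089/290 ≈ 3.755172
chi2 = 1818/145 ≈ 12.537931

12.5379


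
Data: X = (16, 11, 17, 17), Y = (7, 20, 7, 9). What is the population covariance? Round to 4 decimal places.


Cov = (1/n)*sum((xi-xbar)(yi-ybar))
n = 4, xbar = 61/4 = 15.25, ybar = 43/4 = 10.75
sum((xi-xbar)(yi-ybar)) = -51.75
Cov = -51.75 / 4 = -12.9375

-12.9375


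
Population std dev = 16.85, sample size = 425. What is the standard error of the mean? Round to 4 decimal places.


SE = sigma / sqrt(n)
sqrt(425) ≈ 20.615528
SE = 16.85 / 20.615528 ≈ 0.817345

0.8173


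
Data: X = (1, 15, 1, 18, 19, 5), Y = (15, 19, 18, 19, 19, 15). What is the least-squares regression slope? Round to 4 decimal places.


b = sum((xi-xbar)(yi-ybar)) / sum((xi-xbar)^2)
n = 6, xbar = 59/6 ≈ 9.833333, ybar = 105/6 = 17.5
Sxy = sum((xi-xbar)(yi-ybar)) = 63.5
Sxx = sum((xi-xbar)^2) = 2141/6 ≈ 356.833333
b = Sxy / Sxx = 381/2141 ≈ 0.177954

0.1780


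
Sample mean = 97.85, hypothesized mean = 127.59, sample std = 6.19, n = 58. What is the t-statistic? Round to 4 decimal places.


t = (xbar - mu0) / (s/sqrt(n))
xbar - mu0 = 97.85 - 127.59 = -29.74
sqrt(58) ≈ 7.61577311
s/sqrt(n) = 6.19 / 7.61577311 ≈ 0.81278682
t = -29.74 / 0.81278682 ≈ -36.590160

-36.5902


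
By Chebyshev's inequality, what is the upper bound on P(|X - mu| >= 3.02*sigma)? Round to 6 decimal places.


P <= 1/k^2
k^2 = 3.02^2 = 9.1204
1/k^2 = 1 / 9.1204 ≈ 0.10964431

0.109644


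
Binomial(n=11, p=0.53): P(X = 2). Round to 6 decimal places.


P = C(n,k) * p^k * (1-p)^(n-k)
C(11,2) = 55
p^k = 0.53^2 = 0.2809
(1-p)^(n-k) = 0.47^9 ≈ 0.001119130
P = 55 * 0.2809 * 0.001119130 ≈ 0.017290

0.017290


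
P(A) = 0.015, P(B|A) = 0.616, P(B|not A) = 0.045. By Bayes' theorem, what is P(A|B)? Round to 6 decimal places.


P(A|B) = P(B|A)*P(A) / P(B), P(B) = P(B|A)*P(A) + P(B|not A)*P(not A)
P(B|A)*P(A) = 0.616 * 0.015 = 0.00924
P(B|not A)*P(not A) = 0.045 * 0.985 = 0.044325
P(B) = 0.00924 + 0.044325 = 0.053565
P(A|B) = 0.00924 / 0.053565 = 616/3571 ≈ 0.17250070

0.172501


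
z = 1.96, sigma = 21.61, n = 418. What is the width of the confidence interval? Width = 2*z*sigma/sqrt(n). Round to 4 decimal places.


width = 2*z*sigma/sqrt(n)
2*z*sigma = 2 * 1.96 * 21.61 = 84.7112
sqrt(418) ≈ 20.445048
width = 84.7112 / 20.445048 ≈ 4.143360

4.1434


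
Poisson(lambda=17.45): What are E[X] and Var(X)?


E[X] = Var(X) = lambda = 17.45

17.45, 17.45


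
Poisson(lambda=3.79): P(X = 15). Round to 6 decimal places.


P = e^(-lam) * lam^k / k!
e^(-3.79) ≈ 0.02259560
lam^k = 3.79^15 ≈ 478176412.614312
k! = 15! = 1307674368000
P = 0.02259560 * 478176412.614312 / 1307674368000 ≈ 0.000008

0.000008


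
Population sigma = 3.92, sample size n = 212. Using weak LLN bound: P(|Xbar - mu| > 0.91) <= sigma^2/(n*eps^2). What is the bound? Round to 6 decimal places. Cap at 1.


bound = min(1, sigma^2/(n*eps^2))
sigma^2 = 3.92^2 = 15.3664
n*eps^2 = 212 * 0.91^2 = 212 * 0.8281 = 175.5572
sigma^2/(n*eps^2) = 15.3664 / 175.5572 = 784/8957 ≈ 0.08752931

0.087529


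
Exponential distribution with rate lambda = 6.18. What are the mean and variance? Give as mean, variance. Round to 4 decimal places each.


mean = 1/lam, var = 1/lam^2
mean = 1 / 6.18 = 50/309 ≈ 0.161812
lam^2 = 6.18^2 = 38.1924
var = 1 / 38.1924 ≈ 0.026183

0.1618, 0.0262


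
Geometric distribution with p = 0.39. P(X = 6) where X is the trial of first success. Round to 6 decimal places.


P = (1-p)^(k-1) * p
(1-p)^(k-1) = 0.61^5 ≈ 0.08445963
P = 0.08445963 * 0.39 ≈ 0.03293926

0.032939


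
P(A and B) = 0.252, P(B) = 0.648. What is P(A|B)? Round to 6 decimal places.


P(A|B) = P(A and B) / P(B) = 0.252 / 0.648 = 7/18 ≈ 0.38888889

0.388889


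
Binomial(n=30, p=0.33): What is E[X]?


E[X] = n*p = 30 * 0.33 = 9.9

9.9


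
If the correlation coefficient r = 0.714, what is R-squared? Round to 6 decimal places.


R^2 = r^2 = (0.714)^2 = 0.509796

0.509796


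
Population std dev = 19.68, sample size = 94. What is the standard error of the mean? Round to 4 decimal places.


SE = sigma / sqrt(n)
sqrt(94) ≈ 9.695360
SE = 19.68 / 9.695360 ≈ 2.029837

2.0298


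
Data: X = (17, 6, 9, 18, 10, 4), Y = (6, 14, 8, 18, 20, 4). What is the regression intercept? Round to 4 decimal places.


a = ybar - b*xbar, where b = sum((xi-xbar)(yi-ybar)) / sum((xi-xbar)^2)
n = 6, xbar = 64/6 = 32/3 ≈ 10.666667, ybar = 70/6 = 35/3 ≈ 11.666667
Sxy = sum((xi-xbar)(yi-ybar)) = 154/3 ≈ 51.333333
Sxx = sum((xi-xbar)^2) = 490/3 ≈ 163.333333
b = Sxy / Sxx = 11/35 ≈ 0.314286
a = 11.666667 - 0.314286 * 10.666667 = 291/35 ≈ 8.314286

8.3143


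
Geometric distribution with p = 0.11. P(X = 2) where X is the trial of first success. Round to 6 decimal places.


P = (1-p)^(k-1) * p
(1-p)^(k-1) = 0.89^1 = 0.89
P = 0.89 * 0.11 = 0.0979

0.097900


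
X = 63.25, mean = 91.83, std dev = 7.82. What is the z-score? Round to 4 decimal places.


z = (X - mu) / sigma
X - mu = 63.25 - 91.83 = -28.58
z = -28.58 / 7.82 = -1429/391 ≈ -3.654731

-3.6547


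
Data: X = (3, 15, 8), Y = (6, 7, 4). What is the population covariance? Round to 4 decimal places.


Cov = (1/n)*sum((xi-xbar)(yi-ybar))
n = 3, xbar = 26/3 ≈ 8.666667, ybar = 17/3 ≈ 5.666667
sum((xi-xbar)(yi-ybar)) = 23/3 ≈ 7.666667
Cov = 7.666667 / 3 = 23/9 ≈ 2.555556

2.5556


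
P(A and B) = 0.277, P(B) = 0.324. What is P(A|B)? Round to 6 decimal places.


P(A|B) = P(A and B) / P(B) = 0.277 / 0.324 = 277/324 ≈ 0.85493827

0.854938


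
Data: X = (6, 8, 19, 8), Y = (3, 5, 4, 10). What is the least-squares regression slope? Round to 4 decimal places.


b = sum((xi-xbar)(yi-ybar)) / sum((xi-xbar)^2)
n = 4, xbar = 41/4 = 10.25, ybar = 22/4 = 5.5
Sxy = sum((xi-xbar)(yi-ybar)) = -11.5
Sxx = sum((xi-xbar)^2) = 104.75
b = Sxy / Sxx = -46/419 ≈ -0.109785

-0.1098


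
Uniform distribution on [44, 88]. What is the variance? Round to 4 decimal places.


Var = (b-a)^2 / 12
(b-a)^2 = (88 - 44)^2 = 1936
Var = 1936/12 ≈ 161.333333

161.3333


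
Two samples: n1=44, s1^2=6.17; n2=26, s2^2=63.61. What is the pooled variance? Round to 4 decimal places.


sp^2 = ((n1-1)*s1^2 + (n2-1)*s2^2)/(n1+n2-2)
(n1-1)*s1^2 = 43 * 6.17 = 265.31
(n2-1)*s2^2 = 25 * 63.61 = 1590.25
numerator = 265.31 + 1590.25 = 1855.56
n1+n2-2 = 68
sp^2 = 1855.56 / 68 = 46389/1700 ≈ 27.287647

27.2876


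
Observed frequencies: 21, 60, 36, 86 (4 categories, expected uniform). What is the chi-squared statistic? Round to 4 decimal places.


chi2 = sum((O-E)^2/E), E = total/4
total = 203, E = 203/4 = 50.75
(21 - 50.75)^2 / 50.75 = 885.0625 / 50.75 = 2023/116 ≈ 17.439655
(60 - 50.75)^2 / 50.75 = 85.5625 / 50.75 = 1369/812 ≈ 1.685961
(36 - 50.75)^2 / 50.75 = 217.5625 / 50.75 = 3481/812 ≈ 4.286946
(86 - 50.75)^2 / 50.75 = 1242.5625 / 50.75 = 19881/812 ≈ 24.483990
chi2 = 1389/29 ≈ 47.896552

47.8966


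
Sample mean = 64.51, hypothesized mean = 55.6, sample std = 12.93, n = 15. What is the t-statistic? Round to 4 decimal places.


t = (xbar - mu0) / (s/sqrt(n))
xbar - mu0 = 64.51 - 55.6 = 8.91
sqrt(15) ≈ 3.87298335
s/sqrt(n) = 12.93 / 3.87298335 ≈ 3.33851164
t = 8.91 / 3.33851164 ≈ 2.668854

2.6689


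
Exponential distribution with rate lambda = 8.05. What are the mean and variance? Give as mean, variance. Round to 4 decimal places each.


mean = 1/lam, var = 1/lam^2
mean = 1 / 8.05 = 20/161 ≈ 0.124224
lam^2 = 8.05^2 = 64.8025
var = 1 / 64.8025 ≈ 0.015432

0.1242, 0.0154
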